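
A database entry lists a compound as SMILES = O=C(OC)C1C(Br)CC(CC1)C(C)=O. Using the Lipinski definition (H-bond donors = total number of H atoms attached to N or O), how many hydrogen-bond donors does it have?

Donors: find every N or O and count the H atoms it carries.
  atom 1 (O): bond orders sum to 2 → 0 H
  atom 3 (O): bond orders sum to 2 → 0 H
  atom 14 (O): bond orders sum to 2 → 0 H
Lipinski HBD = 0.

0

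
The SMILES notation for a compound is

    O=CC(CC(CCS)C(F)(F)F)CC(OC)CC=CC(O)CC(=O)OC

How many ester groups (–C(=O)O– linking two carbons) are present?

The ester motif appears at heavy-atom position 23 in the SMILES.
Other groups present: 1 aldehyde, 1 alkene, 1 ether, 1 hydroxyl, 1 thiol.
Ester count: 1.

1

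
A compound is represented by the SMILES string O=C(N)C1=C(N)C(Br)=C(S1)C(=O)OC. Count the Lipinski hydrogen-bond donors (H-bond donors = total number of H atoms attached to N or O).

4

Donors: find every N or O and count the H atoms it carries.
  atom 1 (O): bond orders sum to 2 → 0 H
  atom 3 (N): bond orders sum to 1 → 2 H
  atom 6 (N): bond orders sum to 1 → 2 H
  atom 12 (O): bond orders sum to 2 → 0 H
  atom 13 (O): bond orders sum to 2 → 0 H
Lipinski HBD = 4.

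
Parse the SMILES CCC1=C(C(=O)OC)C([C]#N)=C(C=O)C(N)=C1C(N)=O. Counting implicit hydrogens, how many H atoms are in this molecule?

13

Walk through each heavy atom and fill implicit hydrogens from standard valence (C 4, N 3, O 2, S 2, halogen 1):
  atom 1: C, bond orders sum to 1 (valence 4) → 3 H
  atom 2: C, bond orders sum to 2 (valence 4) → 2 H
  atom 3: C, bond orders sum to 4 (valence 4) → 0 H
  atom 4: C, bond orders sum to 4 (valence 4) → 0 H
  atom 5: C, bond orders sum to 4 (valence 4) → 0 H
  atom 6: O, bond orders sum to 2 (valence 2) → 0 H
  atom 7: O, bond orders sum to 2 (valence 2) → 0 H
  atom 8: C, bond orders sum to 1 (valence 4) → 3 H
  atom 9: C, bond orders sum to 4 (valence 4) → 0 H
  atom 10: C with explicit H count 0
  atom 11: N, bond orders sum to 3 (valence 3) → 0 H
  atom 12: C, bond orders sum to 4 (valence 4) → 0 H
  atom 13: C, bond orders sum to 3 (valence 4) → 1 H
  atom 14: O, bond orders sum to 2 (valence 2) → 0 H
  atom 15: C, bond orders sum to 4 (valence 4) → 0 H
  atom 16: N, bond orders sum to 1 (valence 3) → 2 H
  atom 17: C, bond orders sum to 4 (valence 4) → 0 H
  atom 18: C, bond orders sum to 4 (valence 4) → 0 H
  atom 19: N, bond orders sum to 1 (valence 3) → 2 H
  atom 20: O, bond orders sum to 2 (valence 2) → 0 H
Total hydrogens: 13.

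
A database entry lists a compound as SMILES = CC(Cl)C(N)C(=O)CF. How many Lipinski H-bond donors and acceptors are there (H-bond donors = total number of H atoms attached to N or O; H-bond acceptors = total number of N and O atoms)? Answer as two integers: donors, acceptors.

Donors: find every N or O and count the H atoms it carries.
  atom 5 (N): bond orders sum to 1 → 2 H
  atom 7 (O): bond orders sum to 2 → 0 H
Lipinski HBD = 2.
Acceptors: N atoms = 1, O atoms = 1 → HBA = 2.

2, 2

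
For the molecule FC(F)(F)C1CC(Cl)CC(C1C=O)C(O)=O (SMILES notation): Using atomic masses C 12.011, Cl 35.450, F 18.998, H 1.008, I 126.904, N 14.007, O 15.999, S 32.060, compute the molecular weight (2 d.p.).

First, the molecular formula is C9H10ClF3O3 (counting implicit H from valence).
  C: 9 × 12.011 = 108.099
  Cl: 1 × 35.450 = 35.450
  F: 3 × 18.998 = 56.994
  H: 10 × 1.008 = 10.080
  O: 3 × 15.999 = 47.997
Sum: 9×12.011 + 1×35.450 + 3×18.998 + 10×1.008 + 3×15.999 = 258.620 → 258.62 g/mol.

258.62 g/mol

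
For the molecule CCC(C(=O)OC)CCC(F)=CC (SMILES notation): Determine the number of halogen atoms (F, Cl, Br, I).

1

Halogen atoms appear at heavy-atom position 11 (1×F).
Other groups present: 1 alkene, 1 ester.
Halogen count: 1.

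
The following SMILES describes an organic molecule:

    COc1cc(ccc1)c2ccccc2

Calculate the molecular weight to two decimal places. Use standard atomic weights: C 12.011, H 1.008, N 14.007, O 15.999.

First, the molecular formula is C13H12O (counting implicit H from valence).
  C: 13 × 12.011 = 156.143
  H: 12 × 1.008 = 12.096
  O: 1 × 15.999 = 15.999
Sum: 13×12.011 + 12×1.008 + 1×15.999 = 184.238 → 184.24 g/mol.

184.24 g/mol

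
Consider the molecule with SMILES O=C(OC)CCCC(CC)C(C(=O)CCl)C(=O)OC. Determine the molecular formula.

Walk through each heavy atom and fill implicit hydrogens from standard valence (C 4, N 3, O 2, S 2, halogen 1):
  atom 1: O, bond orders sum to 2 (valence 2) → 0 H
  atom 2: C, bond orders sum to 4 (valence 4) → 0 H
  atom 3: O, bond orders sum to 2 (valence 2) → 0 H
  atom 4: C, bond orders sum to 1 (valence 4) → 3 H
  atom 5: C, bond orders sum to 2 (valence 4) → 2 H
  atom 6: C, bond orders sum to 2 (valence 4) → 2 H
  atom 7: C, bond orders sum to 2 (valence 4) → 2 H
  atom 8: C, bond orders sum to 3 (valence 4) → 1 H
  atom 9: C, bond orders sum to 2 (valence 4) → 2 H
  atom 10: C, bond orders sum to 1 (valence 4) → 3 H
  atom 11: C, bond orders sum to 3 (valence 4) → 1 H
  atom 12: C, bond orders sum to 4 (valence 4) → 0 H
  atom 13: O, bond orders sum to 2 (valence 2) → 0 H
  atom 14: C, bond orders sum to 2 (valence 4) → 2 H
  atom 15: Cl (halogen, monovalent) → 0 H
  atom 16: C, bond orders sum to 4 (valence 4) → 0 H
  atom 17: O, bond orders sum to 2 (valence 2) → 0 H
  atom 18: O, bond orders sum to 2 (valence 2) → 0 H
  atom 19: C, bond orders sum to 1 (valence 4) → 3 H
Totals → C:13, H:21, Cl:1, O:5.

C13H21ClO5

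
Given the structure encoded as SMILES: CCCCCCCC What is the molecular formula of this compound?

C8H18

Walk through each heavy atom and fill implicit hydrogens from standard valence (C 4, N 3, O 2, S 2, halogen 1):
  atom 1: C, bond orders sum to 1 (valence 4) → 3 H
  atom 2: C, bond orders sum to 2 (valence 4) → 2 H
  atom 3: C, bond orders sum to 2 (valence 4) → 2 H
  atom 4: C, bond orders sum to 2 (valence 4) → 2 H
  atom 5: C, bond orders sum to 2 (valence 4) → 2 H
  atom 6: C, bond orders sum to 2 (valence 4) → 2 H
  atom 7: C, bond orders sum to 2 (valence 4) → 2 H
  atom 8: C, bond orders sum to 1 (valence 4) → 3 H
Totals → C:8, H:18.
In Hill order: C8H18.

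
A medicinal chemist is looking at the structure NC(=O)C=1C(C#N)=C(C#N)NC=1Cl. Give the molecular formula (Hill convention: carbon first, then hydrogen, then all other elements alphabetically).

Walk through each heavy atom and fill implicit hydrogens from standard valence (C 4, N 3, O 2, S 2, halogen 1):
  atom 1: N, bond orders sum to 1 (valence 3) → 2 H
  atom 2: C, bond orders sum to 4 (valence 4) → 0 H
  atom 3: O, bond orders sum to 2 (valence 2) → 0 H
  atom 4: C, bond orders sum to 4 (valence 4) → 0 H
  atom 5: C, bond orders sum to 4 (valence 4) → 0 H
  atom 6: C, bond orders sum to 4 (valence 4) → 0 H
  atom 7: N, bond orders sum to 3 (valence 3) → 0 H
  atom 8: C, bond orders sum to 4 (valence 4) → 0 H
  atom 9: C, bond orders sum to 4 (valence 4) → 0 H
  atom 10: N, bond orders sum to 3 (valence 3) → 0 H
  atom 11: N, bond orders sum to 2 (valence 3) → 1 H
  atom 12: C, bond orders sum to 4 (valence 4) → 0 H
  atom 13: Cl (halogen, monovalent) → 0 H
Totals → C:7, H:3, Cl:1, N:4, O:1.

C7H3ClN4O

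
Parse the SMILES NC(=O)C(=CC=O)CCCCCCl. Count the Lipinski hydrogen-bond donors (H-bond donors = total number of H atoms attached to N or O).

Donors: find every N or O and count the H atoms it carries.
  atom 1 (N): bond orders sum to 1 → 2 H
  atom 3 (O): bond orders sum to 2 → 0 H
  atom 7 (O): bond orders sum to 2 → 0 H
Lipinski HBD = 2.

2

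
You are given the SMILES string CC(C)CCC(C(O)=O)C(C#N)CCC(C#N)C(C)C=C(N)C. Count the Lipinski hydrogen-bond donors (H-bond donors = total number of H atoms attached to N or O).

3

Donors: find every N or O and count the H atoms it carries.
  atom 8 (O): bond orders sum to 1 → 1 H
  atom 9 (O): bond orders sum to 2 → 0 H
  atom 12 (N): bond orders sum to 3 → 0 H
  atom 17 (N): bond orders sum to 3 → 0 H
  atom 22 (N): bond orders sum to 1 → 2 H
Lipinski HBD = 3.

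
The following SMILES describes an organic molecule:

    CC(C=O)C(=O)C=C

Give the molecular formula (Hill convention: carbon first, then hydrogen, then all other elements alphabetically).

C6H8O2

Walk through each heavy atom and fill implicit hydrogens from standard valence (C 4, N 3, O 2, S 2, halogen 1):
  atom 1: C, bond orders sum to 1 (valence 4) → 3 H
  atom 2: C, bond orders sum to 3 (valence 4) → 1 H
  atom 3: C, bond orders sum to 3 (valence 4) → 1 H
  atom 4: O, bond orders sum to 2 (valence 2) → 0 H
  atom 5: C, bond orders sum to 4 (valence 4) → 0 H
  atom 6: O, bond orders sum to 2 (valence 2) → 0 H
  atom 7: C, bond orders sum to 3 (valence 4) → 1 H
  atom 8: C, bond orders sum to 2 (valence 4) → 2 H
Totals → C:6, H:8, O:2.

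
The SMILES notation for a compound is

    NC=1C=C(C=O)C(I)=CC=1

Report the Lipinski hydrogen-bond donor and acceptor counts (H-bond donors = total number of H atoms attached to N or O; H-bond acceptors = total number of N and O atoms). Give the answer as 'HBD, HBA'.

Donors: find every N or O and count the H atoms it carries.
  atom 1 (N): bond orders sum to 1 → 2 H
  atom 6 (O): bond orders sum to 2 → 0 H
Lipinski HBD = 2.
Acceptors: N atoms = 1, O atoms = 1 → HBA = 2.

2, 2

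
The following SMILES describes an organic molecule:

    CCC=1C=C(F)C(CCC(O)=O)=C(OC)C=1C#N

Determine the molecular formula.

Walk through each heavy atom and fill implicit hydrogens from standard valence (C 4, N 3, O 2, S 2, halogen 1):
  atom 1: C, bond orders sum to 1 (valence 4) → 3 H
  atom 2: C, bond orders sum to 2 (valence 4) → 2 H
  atom 3: C, bond orders sum to 4 (valence 4) → 0 H
  atom 4: C, bond orders sum to 3 (valence 4) → 1 H
  atom 5: C, bond orders sum to 4 (valence 4) → 0 H
  atom 6: F (halogen, monovalent) → 0 H
  atom 7: C, bond orders sum to 4 (valence 4) → 0 H
  atom 8: C, bond orders sum to 2 (valence 4) → 2 H
  atom 9: C, bond orders sum to 2 (valence 4) → 2 H
  atom 10: C, bond orders sum to 4 (valence 4) → 0 H
  atom 11: O, bond orders sum to 1 (valence 2) → 1 H
  atom 12: O, bond orders sum to 2 (valence 2) → 0 H
  atom 13: C, bond orders sum to 4 (valence 4) → 0 H
  atom 14: O, bond orders sum to 2 (valence 2) → 0 H
  atom 15: C, bond orders sum to 1 (valence 4) → 3 H
  atom 16: C, bond orders sum to 4 (valence 4) → 0 H
  atom 17: C, bond orders sum to 4 (valence 4) → 0 H
  atom 18: N, bond orders sum to 3 (valence 3) → 0 H
Totals → C:13, H:14, F:1, N:1, O:3.
In Hill order: C13H14FNO3.

C13H14FNO3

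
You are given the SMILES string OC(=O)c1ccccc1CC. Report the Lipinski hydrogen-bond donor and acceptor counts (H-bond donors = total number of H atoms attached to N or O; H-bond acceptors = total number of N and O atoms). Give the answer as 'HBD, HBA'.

1, 2

Donors: find every N or O and count the H atoms it carries.
  atom 1 (O): bond orders sum to 1 → 1 H
  atom 3 (O): bond orders sum to 2 → 0 H
Lipinski HBD = 1.
Acceptors: N atoms = 0, O atoms = 2 → HBA = 2.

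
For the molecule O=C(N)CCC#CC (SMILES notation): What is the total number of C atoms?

6

Count every carbon token in the SMILES (each C, including those in ring-closure positions and inside branches).
Carbon count: 6.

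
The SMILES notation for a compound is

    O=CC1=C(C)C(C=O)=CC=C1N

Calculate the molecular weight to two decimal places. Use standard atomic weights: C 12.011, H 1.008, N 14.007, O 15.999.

163.18 g/mol

First, the molecular formula is C9H9NO2 (counting implicit H from valence).
  C: 9 × 12.011 = 108.099
  H: 9 × 1.008 = 9.072
  N: 1 × 14.007 = 14.007
  O: 2 × 15.999 = 31.998
Sum: 9×12.011 + 9×1.008 + 1×14.007 + 2×15.999 = 163.176 → 163.18 g/mol.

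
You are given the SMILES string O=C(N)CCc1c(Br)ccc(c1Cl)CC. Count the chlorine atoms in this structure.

1

Scan the SMILES for Cl atoms (remember two-letter symbols like Cl and Br are single atoms).
Chlorine count: 1.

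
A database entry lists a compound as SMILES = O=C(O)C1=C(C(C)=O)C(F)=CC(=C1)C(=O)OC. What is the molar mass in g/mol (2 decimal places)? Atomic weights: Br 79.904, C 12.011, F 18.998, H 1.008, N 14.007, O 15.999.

240.19 g/mol

First, the molecular formula is C11H9FO5 (counting implicit H from valence).
  C: 11 × 12.011 = 132.121
  F: 1 × 18.998 = 18.998
  H: 9 × 1.008 = 9.072
  O: 5 × 15.999 = 79.995
Sum: 11×12.011 + 1×18.998 + 9×1.008 + 5×15.999 = 240.186 → 240.19 g/mol.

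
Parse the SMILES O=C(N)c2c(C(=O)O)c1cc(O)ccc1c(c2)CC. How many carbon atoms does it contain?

Count every carbon token in the SMILES (each C, including those in ring-closure positions and inside branches).
Carbon count: 14.

14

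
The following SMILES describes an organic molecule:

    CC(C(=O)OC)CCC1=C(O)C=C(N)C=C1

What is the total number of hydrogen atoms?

17

Walk through each heavy atom and fill implicit hydrogens from standard valence (C 4, N 3, O 2, S 2, halogen 1):
  atom 1: C, bond orders sum to 1 (valence 4) → 3 H
  atom 2: C, bond orders sum to 3 (valence 4) → 1 H
  atom 3: C, bond orders sum to 4 (valence 4) → 0 H
  atom 4: O, bond orders sum to 2 (valence 2) → 0 H
  atom 5: O, bond orders sum to 2 (valence 2) → 0 H
  atom 6: C, bond orders sum to 1 (valence 4) → 3 H
  atom 7: C, bond orders sum to 2 (valence 4) → 2 H
  atom 8: C, bond orders sum to 2 (valence 4) → 2 H
  atom 9: C, bond orders sum to 4 (valence 4) → 0 H
  atom 10: C, bond orders sum to 4 (valence 4) → 0 H
  atom 11: O, bond orders sum to 1 (valence 2) → 1 H
  atom 12: C, bond orders sum to 3 (valence 4) → 1 H
  atom 13: C, bond orders sum to 4 (valence 4) → 0 H
  atom 14: N, bond orders sum to 1 (valence 3) → 2 H
  atom 15: C, bond orders sum to 3 (valence 4) → 1 H
  atom 16: C, bond orders sum to 3 (valence 4) → 1 H
Total hydrogens: 17.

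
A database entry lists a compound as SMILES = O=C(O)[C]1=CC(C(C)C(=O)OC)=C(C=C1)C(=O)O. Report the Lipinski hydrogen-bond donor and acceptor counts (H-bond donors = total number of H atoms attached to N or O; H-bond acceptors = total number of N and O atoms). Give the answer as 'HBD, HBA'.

2, 6

Donors: find every N or O and count the H atoms it carries.
  atom 1 (O): bond orders sum to 2 → 0 H
  atom 3 (O): bond orders sum to 1 → 1 H
  atom 10 (O): bond orders sum to 2 → 0 H
  atom 11 (O): bond orders sum to 2 → 0 H
  atom 17 (O): bond orders sum to 2 → 0 H
  atom 18 (O): bond orders sum to 1 → 1 H
Lipinski HBD = 2.
Acceptors: N atoms = 0, O atoms = 6 → HBA = 6.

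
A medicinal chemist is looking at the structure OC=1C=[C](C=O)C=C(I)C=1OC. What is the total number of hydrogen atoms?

Walk through each heavy atom and fill implicit hydrogens from standard valence (C 4, N 3, O 2, S 2, halogen 1):
  atom 1: O, bond orders sum to 1 (valence 2) → 1 H
  atom 2: C, bond orders sum to 4 (valence 4) → 0 H
  atom 3: C, bond orders sum to 3 (valence 4) → 1 H
  atom 4: C with explicit H count 0
  atom 5: C, bond orders sum to 3 (valence 4) → 1 H
  atom 6: O, bond orders sum to 2 (valence 2) → 0 H
  atom 7: C, bond orders sum to 3 (valence 4) → 1 H
  atom 8: C, bond orders sum to 4 (valence 4) → 0 H
  atom 9: I (halogen, monovalent) → 0 H
  atom 10: C, bond orders sum to 4 (valence 4) → 0 H
  atom 11: O, bond orders sum to 2 (valence 2) → 0 H
  atom 12: C, bond orders sum to 1 (valence 4) → 3 H
Total hydrogens: 7.

7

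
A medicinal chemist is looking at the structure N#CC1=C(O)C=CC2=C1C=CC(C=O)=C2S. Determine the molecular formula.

Walk through each heavy atom and fill implicit hydrogens from standard valence (C 4, N 3, O 2, S 2, halogen 1):
  atom 1: N, bond orders sum to 3 (valence 3) → 0 H
  atom 2: C, bond orders sum to 4 (valence 4) → 0 H
  atom 3: C, bond orders sum to 4 (valence 4) → 0 H
  atom 4: C, bond orders sum to 4 (valence 4) → 0 H
  atom 5: O, bond orders sum to 1 (valence 2) → 1 H
  atom 6: C, bond orders sum to 3 (valence 4) → 1 H
  atom 7: C, bond orders sum to 3 (valence 4) → 1 H
  atom 8: C, bond orders sum to 4 (valence 4) → 0 H
  atom 9: C, bond orders sum to 4 (valence 4) → 0 H
  atom 10: C, bond orders sum to 3 (valence 4) → 1 H
  atom 11: C, bond orders sum to 3 (valence 4) → 1 H
  atom 12: C, bond orders sum to 4 (valence 4) → 0 H
  atom 13: C, bond orders sum to 3 (valence 4) → 1 H
  atom 14: O, bond orders sum to 2 (valence 2) → 0 H
  atom 15: C, bond orders sum to 4 (valence 4) → 0 H
  atom 16: S, bond orders sum to 1 (valence 2) → 1 H
Totals → C:12, H:7, N:1, O:2, S:1.

C12H7NO2S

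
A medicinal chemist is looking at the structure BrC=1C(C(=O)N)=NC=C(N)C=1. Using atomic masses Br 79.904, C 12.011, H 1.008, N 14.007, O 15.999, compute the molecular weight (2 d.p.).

First, the molecular formula is C6H6BrN3O (counting implicit H from valence).
  Br: 1 × 79.904 = 79.904
  C: 6 × 12.011 = 72.066
  H: 6 × 1.008 = 6.048
  N: 3 × 14.007 = 42.021
  O: 1 × 15.999 = 15.999
Sum: 1×79.904 + 6×12.011 + 6×1.008 + 3×14.007 + 1×15.999 = 216.038 → 216.04 g/mol.

216.04 g/mol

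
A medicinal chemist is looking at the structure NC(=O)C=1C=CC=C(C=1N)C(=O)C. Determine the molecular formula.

C9H10N2O2

Walk through each heavy atom and fill implicit hydrogens from standard valence (C 4, N 3, O 2, S 2, halogen 1):
  atom 1: N, bond orders sum to 1 (valence 3) → 2 H
  atom 2: C, bond orders sum to 4 (valence 4) → 0 H
  atom 3: O, bond orders sum to 2 (valence 2) → 0 H
  atom 4: C, bond orders sum to 4 (valence 4) → 0 H
  atom 5: C, bond orders sum to 3 (valence 4) → 1 H
  atom 6: C, bond orders sum to 3 (valence 4) → 1 H
  atom 7: C, bond orders sum to 3 (valence 4) → 1 H
  atom 8: C, bond orders sum to 4 (valence 4) → 0 H
  atom 9: C, bond orders sum to 4 (valence 4) → 0 H
  atom 10: N, bond orders sum to 1 (valence 3) → 2 H
  atom 11: C, bond orders sum to 4 (valence 4) → 0 H
  atom 12: O, bond orders sum to 2 (valence 2) → 0 H
  atom 13: C, bond orders sum to 1 (valence 4) → 3 H
Totals → C:9, H:10, N:2, O:2.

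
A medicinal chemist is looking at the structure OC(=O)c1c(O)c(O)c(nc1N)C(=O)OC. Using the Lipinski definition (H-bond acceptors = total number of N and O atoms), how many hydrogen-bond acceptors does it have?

N atoms: 2; O atoms: 6.
Lipinski HBA = 2 + 6 = 8.

8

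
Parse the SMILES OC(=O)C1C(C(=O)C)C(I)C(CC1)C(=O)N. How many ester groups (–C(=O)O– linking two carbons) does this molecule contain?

Scan the SMILES for the ester motif — none present.
Groups that are present: 1 amide, 1 carboxylic acid, 1 ketone.

0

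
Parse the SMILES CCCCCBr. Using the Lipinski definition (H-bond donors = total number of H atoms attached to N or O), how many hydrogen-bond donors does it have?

Donors: find every N or O and count the H atoms it carries.
  (no N or O atoms present)
Lipinski HBD = 0.

0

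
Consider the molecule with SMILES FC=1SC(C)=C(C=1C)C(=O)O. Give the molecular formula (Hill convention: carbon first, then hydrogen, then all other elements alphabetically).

C7H7FO2S

Walk through each heavy atom and fill implicit hydrogens from standard valence (C 4, N 3, O 2, S 2, halogen 1):
  atom 1: F (halogen, monovalent) → 0 H
  atom 2: C, bond orders sum to 4 (valence 4) → 0 H
  atom 3: S, bond orders sum to 2 (valence 2) → 0 H
  atom 4: C, bond orders sum to 4 (valence 4) → 0 H
  atom 5: C, bond orders sum to 1 (valence 4) → 3 H
  atom 6: C, bond orders sum to 4 (valence 4) → 0 H
  atom 7: C, bond orders sum to 4 (valence 4) → 0 H
  atom 8: C, bond orders sum to 1 (valence 4) → 3 H
  atom 9: C, bond orders sum to 4 (valence 4) → 0 H
  atom 10: O, bond orders sum to 2 (valence 2) → 0 H
  atom 11: O, bond orders sum to 1 (valence 2) → 1 H
Totals → C:7, H:7, F:1, O:2, S:1.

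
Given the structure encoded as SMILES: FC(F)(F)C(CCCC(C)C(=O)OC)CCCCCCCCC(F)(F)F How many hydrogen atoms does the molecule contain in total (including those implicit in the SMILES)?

Walk through each heavy atom and fill implicit hydrogens from standard valence (C 4, N 3, O 2, S 2, halogen 1):
  atom 1: F (halogen, monovalent) → 0 H
  atom 2: C, bond orders sum to 4 (valence 4) → 0 H
  atom 3: F (halogen, monovalent) → 0 H
  atom 4: F (halogen, monovalent) → 0 H
  atom 5: C, bond orders sum to 3 (valence 4) → 1 H
  atom 6: C, bond orders sum to 2 (valence 4) → 2 H
  atom 7: C, bond orders sum to 2 (valence 4) → 2 H
  atom 8: C, bond orders sum to 2 (valence 4) → 2 H
  atom 9: C, bond orders sum to 3 (valence 4) → 1 H
  atom 10: C, bond orders sum to 1 (valence 4) → 3 H
  atom 11: C, bond orders sum to 4 (valence 4) → 0 H
  atom 12: O, bond orders sum to 2 (valence 2) → 0 H
  atom 13: O, bond orders sum to 2 (valence 2) → 0 H
  atom 14: C, bond orders sum to 1 (valence 4) → 3 H
  atom 15: C, bond orders sum to 2 (valence 4) → 2 H
  atom 16: C, bond orders sum to 2 (valence 4) → 2 H
  atom 17: C, bond orders sum to 2 (valence 4) → 2 H
  atom 18: C, bond orders sum to 2 (valence 4) → 2 H
  atom 19: C, bond orders sum to 2 (valence 4) → 2 H
  atom 20: C, bond orders sum to 2 (valence 4) → 2 H
  atom 21: C, bond orders sum to 2 (valence 4) → 2 H
  atom 22: C, bond orders sum to 2 (valence 4) → 2 H
  atom 23: C, bond orders sum to 4 (valence 4) → 0 H
  atom 24: F (halogen, monovalent) → 0 H
  atom 25: F (halogen, monovalent) → 0 H
  atom 26: F (halogen, monovalent) → 0 H
Total hydrogens: 30.

30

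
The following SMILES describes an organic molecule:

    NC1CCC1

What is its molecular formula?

C4H9N

Walk through each heavy atom and fill implicit hydrogens from standard valence (C 4, N 3, O 2, S 2, halogen 1):
  atom 1: N, bond orders sum to 1 (valence 3) → 2 H
  atom 2: C, bond orders sum to 3 (valence 4) → 1 H
  atom 3: C, bond orders sum to 2 (valence 4) → 2 H
  atom 4: C, bond orders sum to 2 (valence 4) → 2 H
  atom 5: C, bond orders sum to 2 (valence 4) → 2 H
Totals → C:4, H:9, N:1.
In Hill order: C4H9N.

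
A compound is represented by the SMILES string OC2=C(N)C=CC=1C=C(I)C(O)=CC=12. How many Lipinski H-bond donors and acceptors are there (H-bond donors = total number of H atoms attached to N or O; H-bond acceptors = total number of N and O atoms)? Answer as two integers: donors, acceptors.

Donors: find every N or O and count the H atoms it carries.
  atom 1 (O): bond orders sum to 1 → 1 H
  atom 4 (N): bond orders sum to 1 → 2 H
  atom 12 (O): bond orders sum to 1 → 1 H
Lipinski HBD = 4.
Acceptors: N atoms = 1, O atoms = 2 → HBA = 3.

4, 3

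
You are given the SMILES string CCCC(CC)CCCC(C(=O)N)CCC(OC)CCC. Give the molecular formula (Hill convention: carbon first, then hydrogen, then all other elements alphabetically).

Walk through each heavy atom and fill implicit hydrogens from standard valence (C 4, N 3, O 2, S 2, halogen 1):
  atom 1: C, bond orders sum to 1 (valence 4) → 3 H
  atom 2: C, bond orders sum to 2 (valence 4) → 2 H
  atom 3: C, bond orders sum to 2 (valence 4) → 2 H
  atom 4: C, bond orders sum to 3 (valence 4) → 1 H
  atom 5: C, bond orders sum to 2 (valence 4) → 2 H
  atom 6: C, bond orders sum to 1 (valence 4) → 3 H
  atom 7: C, bond orders sum to 2 (valence 4) → 2 H
  atom 8: C, bond orders sum to 2 (valence 4) → 2 H
  atom 9: C, bond orders sum to 2 (valence 4) → 2 H
  atom 10: C, bond orders sum to 3 (valence 4) → 1 H
  atom 11: C, bond orders sum to 4 (valence 4) → 0 H
  atom 12: O, bond orders sum to 2 (valence 2) → 0 H
  atom 13: N, bond orders sum to 1 (valence 3) → 2 H
  atom 14: C, bond orders sum to 2 (valence 4) → 2 H
  atom 15: C, bond orders sum to 2 (valence 4) → 2 H
  atom 16: C, bond orders sum to 3 (valence 4) → 1 H
  atom 17: O, bond orders sum to 2 (valence 2) → 0 H
  atom 18: C, bond orders sum to 1 (valence 4) → 3 H
  atom 19: C, bond orders sum to 2 (valence 4) → 2 H
  atom 20: C, bond orders sum to 2 (valence 4) → 2 H
  atom 21: C, bond orders sum to 1 (valence 4) → 3 H
Totals → C:18, H:37, N:1, O:2.

C18H37NO2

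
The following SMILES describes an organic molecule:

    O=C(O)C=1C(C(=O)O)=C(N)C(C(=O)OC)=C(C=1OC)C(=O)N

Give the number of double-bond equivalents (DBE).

Degree of unsaturation = (number of rings) + (number of π bonds).
Ring closures in the SMILES: 1.
π bonds: 7 double bonds (each 1 DoU) → 7 DoU from unsaturation.
Total DoU = 1 + 7 = 8.

8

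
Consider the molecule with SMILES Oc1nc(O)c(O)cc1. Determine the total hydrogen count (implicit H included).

5

Walk through each heavy atom and fill implicit hydrogens from standard valence (C 4, N 3, O 2, S 2, halogen 1); for lowercase aromatic atoms, an aromatic c carries 1 H when it has two neighbours and 0 H with three, and aromatic n carries 0 H:
  atom 1: O, bond orders sum to 1 (valence 2) → 1 H
  atom 2: aromatic c, 3 neighbours → 0 H
  atom 3: aromatic n, 2 neighbours → 0 H
  atom 4: aromatic c, 3 neighbours → 0 H
  atom 5: O, bond orders sum to 1 (valence 2) → 1 H
  atom 6: aromatic c, 3 neighbours → 0 H
  atom 7: O, bond orders sum to 1 (valence 2) → 1 H
  atom 8: aromatic c, 2 neighbours → 1 H
  atom 9: aromatic c, 2 neighbours → 1 H
Total hydrogens: 5.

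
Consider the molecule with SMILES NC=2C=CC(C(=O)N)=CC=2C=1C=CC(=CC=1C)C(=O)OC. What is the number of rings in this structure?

2

In SMILES, each pair of matching ring-closure digits denotes one ring-closing bond; the number of such bonds equals the number of independent rings.
Ring-closure bonds here: 2.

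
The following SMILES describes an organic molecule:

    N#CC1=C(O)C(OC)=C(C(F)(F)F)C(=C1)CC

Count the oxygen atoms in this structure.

Scan the SMILES for O atoms (remember two-letter symbols like Cl and Br are single atoms).
Oxygen count: 2.

2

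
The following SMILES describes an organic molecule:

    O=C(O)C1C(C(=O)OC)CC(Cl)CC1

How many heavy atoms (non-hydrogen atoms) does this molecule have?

14

Every atom symbol written in the SMILES (organic subset) is one heavy atom; implicit H are not written.
Heavy atoms by element → C:9, Cl:1, O:4.
Total: 14.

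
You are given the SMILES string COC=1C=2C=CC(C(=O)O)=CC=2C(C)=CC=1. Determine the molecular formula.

C13H12O3

Walk through each heavy atom and fill implicit hydrogens from standard valence (C 4, N 3, O 2, S 2, halogen 1):
  atom 1: C, bond orders sum to 1 (valence 4) → 3 H
  atom 2: O, bond orders sum to 2 (valence 2) → 0 H
  atom 3: C, bond orders sum to 4 (valence 4) → 0 H
  atom 4: C, bond orders sum to 4 (valence 4) → 0 H
  atom 5: C, bond orders sum to 3 (valence 4) → 1 H
  atom 6: C, bond orders sum to 3 (valence 4) → 1 H
  atom 7: C, bond orders sum to 4 (valence 4) → 0 H
  atom 8: C, bond orders sum to 4 (valence 4) → 0 H
  atom 9: O, bond orders sum to 2 (valence 2) → 0 H
  atom 10: O, bond orders sum to 1 (valence 2) → 1 H
  atom 11: C, bond orders sum to 3 (valence 4) → 1 H
  atom 12: C, bond orders sum to 4 (valence 4) → 0 H
  atom 13: C, bond orders sum to 4 (valence 4) → 0 H
  atom 14: C, bond orders sum to 1 (valence 4) → 3 H
  atom 15: C, bond orders sum to 3 (valence 4) → 1 H
  atom 16: C, bond orders sum to 3 (valence 4) → 1 H
Totals → C:13, H:12, O:3.
In Hill order: C13H12O3.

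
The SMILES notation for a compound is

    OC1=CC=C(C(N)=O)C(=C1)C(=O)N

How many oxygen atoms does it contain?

3

Scan the SMILES for O atoms (remember two-letter symbols like Cl and Br are single atoms).
Oxygen count: 3.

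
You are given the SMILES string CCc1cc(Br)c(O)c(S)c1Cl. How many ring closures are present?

1

In SMILES, each pair of matching ring-closure digits denotes one ring-closing bond; the number of such bonds equals the number of independent rings.
Ring-closure bonds here: 1.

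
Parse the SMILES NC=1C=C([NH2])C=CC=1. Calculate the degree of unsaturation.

Molecular formula: C6H8N2.
DoU = (2C + 2 + N − H − X) / 2, where X is the halogen count and O/S are ignored.
    = (2·6 + 2 + 2 − 8 − 0) / 2 = 8 / 2 = 4.

4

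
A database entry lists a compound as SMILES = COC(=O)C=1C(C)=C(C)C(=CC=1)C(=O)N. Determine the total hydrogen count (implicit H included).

13

Walk through each heavy atom and fill implicit hydrogens from standard valence (C 4, N 3, O 2, S 2, halogen 1):
  atom 1: C, bond orders sum to 1 (valence 4) → 3 H
  atom 2: O, bond orders sum to 2 (valence 2) → 0 H
  atom 3: C, bond orders sum to 4 (valence 4) → 0 H
  atom 4: O, bond orders sum to 2 (valence 2) → 0 H
  atom 5: C, bond orders sum to 4 (valence 4) → 0 H
  atom 6: C, bond orders sum to 4 (valence 4) → 0 H
  atom 7: C, bond orders sum to 1 (valence 4) → 3 H
  atom 8: C, bond orders sum to 4 (valence 4) → 0 H
  atom 9: C, bond orders sum to 1 (valence 4) → 3 H
  atom 10: C, bond orders sum to 4 (valence 4) → 0 H
  atom 11: C, bond orders sum to 3 (valence 4) → 1 H
  atom 12: C, bond orders sum to 3 (valence 4) → 1 H
  atom 13: C, bond orders sum to 4 (valence 4) → 0 H
  atom 14: O, bond orders sum to 2 (valence 2) → 0 H
  atom 15: N, bond orders sum to 1 (valence 3) → 2 H
Total hydrogens: 13.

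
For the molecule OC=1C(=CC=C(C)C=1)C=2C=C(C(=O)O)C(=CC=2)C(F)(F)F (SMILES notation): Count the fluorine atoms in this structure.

3

Scan the SMILES for F atoms (remember two-letter symbols like Cl and Br are single atoms).
Fluorine count: 3.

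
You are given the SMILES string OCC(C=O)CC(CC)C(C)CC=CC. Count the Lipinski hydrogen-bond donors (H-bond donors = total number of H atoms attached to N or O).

1

Donors: find every N or O and count the H atoms it carries.
  atom 1 (O): bond orders sum to 1 → 1 H
  atom 5 (O): bond orders sum to 2 → 0 H
Lipinski HBD = 1.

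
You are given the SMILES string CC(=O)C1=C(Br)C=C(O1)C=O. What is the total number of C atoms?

Count every carbon token in the SMILES (each C, including those in ring-closure positions and inside branches).
Carbon count: 7.

7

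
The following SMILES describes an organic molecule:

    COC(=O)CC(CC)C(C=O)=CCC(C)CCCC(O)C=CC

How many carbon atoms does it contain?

19

Count every carbon token in the SMILES (each C, including those in ring-closure positions and inside branches).
Carbon count: 19.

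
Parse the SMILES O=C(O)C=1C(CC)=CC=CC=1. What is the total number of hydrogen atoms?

Walk through each heavy atom and fill implicit hydrogens from standard valence (C 4, N 3, O 2, S 2, halogen 1):
  atom 1: O, bond orders sum to 2 (valence 2) → 0 H
  atom 2: C, bond orders sum to 4 (valence 4) → 0 H
  atom 3: O, bond orders sum to 1 (valence 2) → 1 H
  atom 4: C, bond orders sum to 4 (valence 4) → 0 H
  atom 5: C, bond orders sum to 4 (valence 4) → 0 H
  atom 6: C, bond orders sum to 2 (valence 4) → 2 H
  atom 7: C, bond orders sum to 1 (valence 4) → 3 H
  atom 8: C, bond orders sum to 3 (valence 4) → 1 H
  atom 9: C, bond orders sum to 3 (valence 4) → 1 H
  atom 10: C, bond orders sum to 3 (valence 4) → 1 H
  atom 11: C, bond orders sum to 3 (valence 4) → 1 H
Total hydrogens: 10.

10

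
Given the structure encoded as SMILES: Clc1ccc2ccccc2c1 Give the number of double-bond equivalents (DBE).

7

Molecular formula: C10H7Cl.
DoU = (2C + 2 + N − H − X) / 2, where X is the halogen count and O/S are ignored.
    = (2·10 + 2 + 0 − 7 − 1) / 2 = 14 / 2 = 7.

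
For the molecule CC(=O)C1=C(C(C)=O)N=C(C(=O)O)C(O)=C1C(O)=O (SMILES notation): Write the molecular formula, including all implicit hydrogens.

C11H9NO7

Walk through each heavy atom and fill implicit hydrogens from standard valence (C 4, N 3, O 2, S 2, halogen 1):
  atom 1: C, bond orders sum to 1 (valence 4) → 3 H
  atom 2: C, bond orders sum to 4 (valence 4) → 0 H
  atom 3: O, bond orders sum to 2 (valence 2) → 0 H
  atom 4: C, bond orders sum to 4 (valence 4) → 0 H
  atom 5: C, bond orders sum to 4 (valence 4) → 0 H
  atom 6: C, bond orders sum to 4 (valence 4) → 0 H
  atom 7: C, bond orders sum to 1 (valence 4) → 3 H
  atom 8: O, bond orders sum to 2 (valence 2) → 0 H
  atom 9: N, bond orders sum to 3 (valence 3) → 0 H
  atom 10: C, bond orders sum to 4 (valence 4) → 0 H
  atom 11: C, bond orders sum to 4 (valence 4) → 0 H
  atom 12: O, bond orders sum to 2 (valence 2) → 0 H
  atom 13: O, bond orders sum to 1 (valence 2) → 1 H
  atom 14: C, bond orders sum to 4 (valence 4) → 0 H
  atom 15: O, bond orders sum to 1 (valence 2) → 1 H
  atom 16: C, bond orders sum to 4 (valence 4) → 0 H
  atom 17: C, bond orders sum to 4 (valence 4) → 0 H
  atom 18: O, bond orders sum to 1 (valence 2) → 1 H
  atom 19: O, bond orders sum to 2 (valence 2) → 0 H
Totals → C:11, H:9, N:1, O:7.
In Hill order: C11H9NO7.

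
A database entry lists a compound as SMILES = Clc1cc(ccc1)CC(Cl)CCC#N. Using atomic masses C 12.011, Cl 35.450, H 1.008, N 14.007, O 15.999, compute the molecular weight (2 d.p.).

228.12 g/mol

First, the molecular formula is C11H11Cl2N (counting implicit H from valence).
  C: 11 × 12.011 = 132.121
  Cl: 2 × 35.450 = 70.900
  H: 11 × 1.008 = 11.088
  N: 1 × 14.007 = 14.007
Sum: 11×12.011 + 2×35.450 + 11×1.008 + 1×14.007 = 228.116 → 228.12 g/mol.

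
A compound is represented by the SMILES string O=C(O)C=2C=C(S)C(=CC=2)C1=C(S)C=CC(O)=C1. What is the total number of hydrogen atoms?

10

Walk through each heavy atom and fill implicit hydrogens from standard valence (C 4, N 3, O 2, S 2, halogen 1):
  atom 1: O, bond orders sum to 2 (valence 2) → 0 H
  atom 2: C, bond orders sum to 4 (valence 4) → 0 H
  atom 3: O, bond orders sum to 1 (valence 2) → 1 H
  atom 4: C, bond orders sum to 4 (valence 4) → 0 H
  atom 5: C, bond orders sum to 3 (valence 4) → 1 H
  atom 6: C, bond orders sum to 4 (valence 4) → 0 H
  atom 7: S, bond orders sum to 1 (valence 2) → 1 H
  atom 8: C, bond orders sum to 4 (valence 4) → 0 H
  atom 9: C, bond orders sum to 3 (valence 4) → 1 H
  atom 10: C, bond orders sum to 3 (valence 4) → 1 H
  atom 11: C, bond orders sum to 4 (valence 4) → 0 H
  atom 12: C, bond orders sum to 4 (valence 4) → 0 H
  atom 13: S, bond orders sum to 1 (valence 2) → 1 H
  atom 14: C, bond orders sum to 3 (valence 4) → 1 H
  atom 15: C, bond orders sum to 3 (valence 4) → 1 H
  atom 16: C, bond orders sum to 4 (valence 4) → 0 H
  atom 17: O, bond orders sum to 1 (valence 2) → 1 H
  atom 18: C, bond orders sum to 3 (valence 4) → 1 H
Total hydrogens: 10.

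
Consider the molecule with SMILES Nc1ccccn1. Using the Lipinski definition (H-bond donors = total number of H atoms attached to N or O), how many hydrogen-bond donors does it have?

Donors: find every N or O and count the H atoms it carries.
  atom 1 (N): bond orders sum to 1 → 2 H
  atom 7 (N): bond orders sum to 3 → 0 H
Lipinski HBD = 2.

2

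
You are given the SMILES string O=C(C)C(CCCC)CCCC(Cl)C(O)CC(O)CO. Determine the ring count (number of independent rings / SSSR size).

0

In SMILES, each pair of matching ring-closure digits denotes one ring-closing bond; the number of such bonds equals the number of independent rings.
Ring-closure bonds here: 0.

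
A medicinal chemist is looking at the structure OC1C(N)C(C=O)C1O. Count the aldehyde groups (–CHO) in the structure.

1

The aldehyde motif appears at heavy-atom position 6 in the SMILES.
Other groups present: 2 hydroxyl, 1 primary amine.
Aldehyde count: 1.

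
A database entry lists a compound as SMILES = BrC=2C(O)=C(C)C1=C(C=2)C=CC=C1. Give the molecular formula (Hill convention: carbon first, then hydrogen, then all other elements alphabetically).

C11H9BrO

Walk through each heavy atom and fill implicit hydrogens from standard valence (C 4, N 3, O 2, S 2, halogen 1):
  atom 1: Br (halogen, monovalent) → 0 H
  atom 2: C, bond orders sum to 4 (valence 4) → 0 H
  atom 3: C, bond orders sum to 4 (valence 4) → 0 H
  atom 4: O, bond orders sum to 1 (valence 2) → 1 H
  atom 5: C, bond orders sum to 4 (valence 4) → 0 H
  atom 6: C, bond orders sum to 1 (valence 4) → 3 H
  atom 7: C, bond orders sum to 4 (valence 4) → 0 H
  atom 8: C, bond orders sum to 4 (valence 4) → 0 H
  atom 9: C, bond orders sum to 3 (valence 4) → 1 H
  atom 10: C, bond orders sum to 3 (valence 4) → 1 H
  atom 11: C, bond orders sum to 3 (valence 4) → 1 H
  atom 12: C, bond orders sum to 3 (valence 4) → 1 H
  atom 13: C, bond orders sum to 3 (valence 4) → 1 H
Totals → C:11, H:9, Br:1, O:1.
In Hill order: C11H9BrO.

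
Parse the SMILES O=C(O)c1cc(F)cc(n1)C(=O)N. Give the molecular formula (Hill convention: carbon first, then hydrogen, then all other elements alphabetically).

Walk through each heavy atom and fill implicit hydrogens from standard valence (C 4, N 3, O 2, S 2, halogen 1); for lowercase aromatic atoms, an aromatic c carries 1 H when it has two neighbours and 0 H with three, and aromatic n carries 0 H:
  atom 1: O, bond orders sum to 2 (valence 2) → 0 H
  atom 2: C, bond orders sum to 4 (valence 4) → 0 H
  atom 3: O, bond orders sum to 1 (valence 2) → 1 H
  atom 4: aromatic c, 3 neighbours → 0 H
  atom 5: aromatic c, 2 neighbours → 1 H
  atom 6: aromatic c, 3 neighbours → 0 H
  atom 7: F (halogen, monovalent) → 0 H
  atom 8: aromatic c, 2 neighbours → 1 H
  atom 9: aromatic c, 3 neighbours → 0 H
  atom 10: aromatic n, 2 neighbours → 0 H
  atom 11: C, bond orders sum to 4 (valence 4) → 0 H
  atom 12: O, bond orders sum to 2 (valence 2) → 0 H
  atom 13: N, bond orders sum to 1 (valence 3) → 2 H
Totals → C:7, H:5, F:1, N:2, O:3.
In Hill order: C7H5FN2O3.

C7H5FN2O3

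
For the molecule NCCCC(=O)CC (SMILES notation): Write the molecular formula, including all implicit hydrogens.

C6H13NO

Walk through each heavy atom and fill implicit hydrogens from standard valence (C 4, N 3, O 2, S 2, halogen 1):
  atom 1: N, bond orders sum to 1 (valence 3) → 2 H
  atom 2: C, bond orders sum to 2 (valence 4) → 2 H
  atom 3: C, bond orders sum to 2 (valence 4) → 2 H
  atom 4: C, bond orders sum to 2 (valence 4) → 2 H
  atom 5: C, bond orders sum to 4 (valence 4) → 0 H
  atom 6: O, bond orders sum to 2 (valence 2) → 0 H
  atom 7: C, bond orders sum to 2 (valence 4) → 2 H
  atom 8: C, bond orders sum to 1 (valence 4) → 3 H
Totals → C:6, H:13, N:1, O:1.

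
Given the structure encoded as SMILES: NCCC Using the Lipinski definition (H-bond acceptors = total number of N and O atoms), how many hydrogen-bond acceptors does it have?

1

N atoms: 1; O atoms: 0.
Lipinski HBA = 1 + 0 = 1.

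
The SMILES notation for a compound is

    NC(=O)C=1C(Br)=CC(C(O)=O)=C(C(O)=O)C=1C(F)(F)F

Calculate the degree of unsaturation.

7

Degree of unsaturation = (number of rings) + (number of π bonds).
Ring closures in the SMILES: 1.
π bonds: 6 double bonds (each 1 DoU) → 6 DoU from unsaturation.
Total DoU = 1 + 6 = 7.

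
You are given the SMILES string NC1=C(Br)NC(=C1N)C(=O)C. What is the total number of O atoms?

Scan the SMILES for O atoms (remember two-letter symbols like Cl and Br are single atoms).
Oxygen count: 1.

1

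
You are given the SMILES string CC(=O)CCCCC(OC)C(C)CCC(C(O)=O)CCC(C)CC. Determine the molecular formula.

Walk through each heavy atom and fill implicit hydrogens from standard valence (C 4, N 3, O 2, S 2, halogen 1):
  atom 1: C, bond orders sum to 1 (valence 4) → 3 H
  atom 2: C, bond orders sum to 4 (valence 4) → 0 H
  atom 3: O, bond orders sum to 2 (valence 2) → 0 H
  atom 4: C, bond orders sum to 2 (valence 4) → 2 H
  atom 5: C, bond orders sum to 2 (valence 4) → 2 H
  atom 6: C, bond orders sum to 2 (valence 4) → 2 H
  atom 7: C, bond orders sum to 2 (valence 4) → 2 H
  atom 8: C, bond orders sum to 3 (valence 4) → 1 H
  atom 9: O, bond orders sum to 2 (valence 2) → 0 H
  atom 10: C, bond orders sum to 1 (valence 4) → 3 H
  atom 11: C, bond orders sum to 3 (valence 4) → 1 H
  atom 12: C, bond orders sum to 1 (valence 4) → 3 H
  atom 13: C, bond orders sum to 2 (valence 4) → 2 H
  atom 14: C, bond orders sum to 2 (valence 4) → 2 H
  atom 15: C, bond orders sum to 3 (valence 4) → 1 H
  atom 16: C, bond orders sum to 4 (valence 4) → 0 H
  atom 17: O, bond orders sum to 1 (valence 2) → 1 H
  atom 18: O, bond orders sum to 2 (valence 2) → 0 H
  atom 19: C, bond orders sum to 2 (valence 4) → 2 H
  atom 20: C, bond orders sum to 2 (valence 4) → 2 H
  atom 21: C, bond orders sum to 3 (valence 4) → 1 H
  atom 22: C, bond orders sum to 1 (valence 4) → 3 H
  atom 23: C, bond orders sum to 2 (valence 4) → 2 H
  atom 24: C, bond orders sum to 1 (valence 4) → 3 H
Totals → C:20, H:38, O:4.

C20H38O4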